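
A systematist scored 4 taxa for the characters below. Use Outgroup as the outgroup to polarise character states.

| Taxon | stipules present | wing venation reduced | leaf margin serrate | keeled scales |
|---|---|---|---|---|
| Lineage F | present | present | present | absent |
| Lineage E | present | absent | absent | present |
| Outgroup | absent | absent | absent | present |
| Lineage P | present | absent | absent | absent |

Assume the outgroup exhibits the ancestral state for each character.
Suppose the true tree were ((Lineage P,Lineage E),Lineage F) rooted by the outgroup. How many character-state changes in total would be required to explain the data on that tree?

5

Map each character onto ((Lineage P,Lineage E),Lineage F) (rooted by Outgroup) and count the minimum state changes it requires (Fitch parsimony):
stipules present: 1; wing venation reduced: 1; leaf margin serrate: 1; keeled scales: 2.
Total tree length = 5.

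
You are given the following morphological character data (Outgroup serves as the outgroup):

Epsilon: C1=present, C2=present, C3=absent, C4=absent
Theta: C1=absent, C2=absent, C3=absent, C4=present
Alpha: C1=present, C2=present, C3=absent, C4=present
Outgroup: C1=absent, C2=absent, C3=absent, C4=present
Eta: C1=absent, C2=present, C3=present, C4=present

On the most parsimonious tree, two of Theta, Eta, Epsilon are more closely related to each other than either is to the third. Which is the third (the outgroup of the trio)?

Character polarity is set by the outgroup: the derived state is whichever differs from the outgroup's state, so for C4 the derived state is 'absent', and for the remaining characters it is 'present'.
C1: derived state 'present' in Alpha and Epsilon only — synapomorphy for {Alpha, Epsilon}.
C2 (derived state 'present') is shared by Alpha, Epsilon, and Eta — a synapomorphy uniting that clade.
C3: derived state 'present' in Eta only — an autapomorphy, so it tells us nothing about relationships among taxa.
C4: derived state 'absent' in Epsilon only — an autapomorphy, so it tells us nothing about relationships among taxa.
Most parsimonious ingroup topology: (((Epsilon,Alpha),Eta),Theta).
Eta and Epsilon share a more recent common ancestor with each other than either does with Theta, so Theta is the least closely related of the three.

Theta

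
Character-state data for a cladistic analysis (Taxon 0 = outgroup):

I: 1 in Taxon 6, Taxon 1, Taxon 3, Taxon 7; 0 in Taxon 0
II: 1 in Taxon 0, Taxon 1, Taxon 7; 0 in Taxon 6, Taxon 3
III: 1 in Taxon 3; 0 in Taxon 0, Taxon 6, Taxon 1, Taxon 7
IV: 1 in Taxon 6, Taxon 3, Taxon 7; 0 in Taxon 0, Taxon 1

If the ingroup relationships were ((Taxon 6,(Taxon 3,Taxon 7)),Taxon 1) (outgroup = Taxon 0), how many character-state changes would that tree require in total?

5

Map each character onto ((Taxon 6,(Taxon 3,Taxon 7)),Taxon 1) (rooted by Taxon 0) and count the minimum state changes it requires (Fitch parsimony):
I: 1; II: 2; III: 1; IV: 1.
Total tree length = 5.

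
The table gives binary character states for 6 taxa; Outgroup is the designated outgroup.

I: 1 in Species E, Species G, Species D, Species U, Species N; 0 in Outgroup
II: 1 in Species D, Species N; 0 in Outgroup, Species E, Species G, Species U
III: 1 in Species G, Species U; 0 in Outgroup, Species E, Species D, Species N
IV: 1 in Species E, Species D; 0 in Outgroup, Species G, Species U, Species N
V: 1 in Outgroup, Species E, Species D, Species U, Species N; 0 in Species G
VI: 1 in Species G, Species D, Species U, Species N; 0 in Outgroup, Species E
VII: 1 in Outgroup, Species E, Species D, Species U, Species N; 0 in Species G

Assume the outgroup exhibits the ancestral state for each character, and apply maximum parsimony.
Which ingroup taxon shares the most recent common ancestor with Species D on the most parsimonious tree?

Character polarity is set by the outgroup: the derived state is whichever differs from the outgroup's state, so for V, VII the derived state is '0', and for the remaining characters it is '1'.
All ingroup taxa share the derived state '1' for I; it defines the ingroup but does not resolve relationships within it.
Only Species D and Species N show the derived state '1' for II, supporting them as a clade.
III: derived state '1' in Species G and Species U only — synapomorphy for {Species G, Species U}.
IV (state '1') occurs in Species D and Species E but conflicts with the nesting implied by the other characters — most parsimoniously interpreted as homoplasy.
V (derived state '0') is unique to Species G (autapomorphy; uninformative for grouping).
Only Species D, Species G, Species N, and Species U show the derived state '1' for VI, supporting them as a clade.
VII (derived state '0') is unique to Species G (autapomorphy; uninformative for grouping).
Most parsimonious ingroup topology: (Species E,((Species G,Species U),(Species D,Species N))).
Species D and Species N form a cherry on this tree, so they are sister taxa.

Species N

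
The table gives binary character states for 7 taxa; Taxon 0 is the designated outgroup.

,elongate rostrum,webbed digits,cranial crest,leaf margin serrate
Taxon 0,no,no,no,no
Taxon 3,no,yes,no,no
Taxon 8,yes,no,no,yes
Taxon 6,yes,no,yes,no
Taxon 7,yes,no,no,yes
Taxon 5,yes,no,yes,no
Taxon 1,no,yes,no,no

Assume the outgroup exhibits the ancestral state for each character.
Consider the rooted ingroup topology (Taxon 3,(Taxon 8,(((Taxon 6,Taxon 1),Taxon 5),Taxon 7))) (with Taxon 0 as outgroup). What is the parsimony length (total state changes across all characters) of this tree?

Map each character onto (Taxon 3,(Taxon 8,(((Taxon 6,Taxon 1),Taxon 5),Taxon 7))) (rooted by Taxon 0) and count the minimum state changes it requires (Fitch parsimony):
elongate rostrum: 2; webbed digits: 2; cranial crest: 2; leaf margin serrate: 2.
Total tree length = 8.

8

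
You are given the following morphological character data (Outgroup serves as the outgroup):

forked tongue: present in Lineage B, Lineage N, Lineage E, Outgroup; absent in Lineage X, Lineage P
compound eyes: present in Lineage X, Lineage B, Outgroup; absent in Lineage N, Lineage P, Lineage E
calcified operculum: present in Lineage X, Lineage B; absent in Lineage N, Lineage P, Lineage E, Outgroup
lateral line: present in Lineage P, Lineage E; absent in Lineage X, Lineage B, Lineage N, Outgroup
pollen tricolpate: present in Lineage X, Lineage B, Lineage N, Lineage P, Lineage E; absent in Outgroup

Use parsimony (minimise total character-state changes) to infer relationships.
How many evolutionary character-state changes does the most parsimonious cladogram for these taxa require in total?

6

Character polarity is set by the outgroup: the derived state is whichever differs from the outgroup's state, so for forked tongue, compound eyes the derived state is 'absent', and for the remaining characters it is 'present'.
forked tongue groups Lineage P and Lineage X, which is incompatible with the clades supported by the remaining characters; treating it as convergent (homoplasy) costs fewer steps than any alternative tree.
compound eyes: derived state 'absent' in Lineage E, Lineage N, and Lineage P only — synapomorphy for {Lineage E, Lineage N, Lineage P}.
calcified operculum (derived state 'present') is shared by Lineage B and Lineage X — a synapomorphy uniting that clade.
lateral line (derived state 'present') is shared by Lineage E and Lineage P — a synapomorphy uniting that clade.
All ingroup taxa share the derived state 'present' for pollen tricolpate; it defines the ingroup but does not resolve relationships within it.
Most parsimonious ingroup topology: (((Lineage P,Lineage E),Lineage N),(Lineage X,Lineage B)).
Changes per character on this tree: forked tongue: 2; compound eyes: 1; calcified operculum: 1; lateral line: 1; pollen tricolpate: 1.
Total = 6.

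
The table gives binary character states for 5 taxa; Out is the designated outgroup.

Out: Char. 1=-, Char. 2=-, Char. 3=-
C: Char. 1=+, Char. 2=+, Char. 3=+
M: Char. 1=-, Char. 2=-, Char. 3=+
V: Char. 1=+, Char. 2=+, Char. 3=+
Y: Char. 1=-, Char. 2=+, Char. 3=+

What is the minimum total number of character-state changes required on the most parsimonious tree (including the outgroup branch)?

3

The outgroup has state '-' for every character, so '+' is the derived state throughout.
Char. 1 (derived state '+') is shared by C and V — a synapomorphy uniting that clade.
Char. 2 (derived state '+') is shared by C, V, and Y — a synapomorphy uniting that clade.
Char. 3 (derived state '+') is shared by all ingroup taxa — unites the whole ingroup.
Most parsimonious ingroup topology: (((C,V),Y),M).
Changes per character on this tree: Char. 1: 1; Char. 2: 1; Char. 3: 1.
Total = 3.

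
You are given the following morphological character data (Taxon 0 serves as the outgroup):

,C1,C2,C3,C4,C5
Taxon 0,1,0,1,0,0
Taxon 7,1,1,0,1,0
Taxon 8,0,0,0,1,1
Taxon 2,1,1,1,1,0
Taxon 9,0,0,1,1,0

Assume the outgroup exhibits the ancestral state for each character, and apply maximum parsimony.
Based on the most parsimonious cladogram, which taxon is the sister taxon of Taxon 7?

Taxon 2

Character polarity is set by the outgroup: the derived state is whichever differs from the outgroup's state, so for C1, C3 the derived state is '0', and for the remaining characters it is '1'.
C1 (derived state '0') is shared by Taxon 8 and Taxon 9 — a synapomorphy uniting that clade.
Only Taxon 2 and Taxon 7 show the derived state '1' for C2, supporting them as a clade.
C3 (state '0') occurs in Taxon 7 and Taxon 8 but conflicts with the nesting implied by the other characters — most parsimoniously interpreted as homoplasy.
C4 (derived state '1') is shared by all ingroup taxa — unites the whole ingroup.
C5: derived state '1' in Taxon 8 only — an autapomorphy, so it tells us nothing about relationships among taxa.
Most parsimonious ingroup topology: ((Taxon 7,Taxon 2),(Taxon 8,Taxon 9)).
Taxon 7 and Taxon 2 form a cherry on this tree, so they are sister taxa.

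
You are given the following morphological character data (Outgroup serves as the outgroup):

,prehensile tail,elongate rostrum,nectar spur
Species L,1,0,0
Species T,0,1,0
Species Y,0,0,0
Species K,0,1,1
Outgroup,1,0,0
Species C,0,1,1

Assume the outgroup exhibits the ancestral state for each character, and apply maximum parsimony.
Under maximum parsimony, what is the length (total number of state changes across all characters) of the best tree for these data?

Character polarity is set by the outgroup: the derived state is whichever differs from the outgroup's state, so for prehensile tail the derived state is '0', and for the remaining characters it is '1'.
prehensile tail (derived state '0') is shared by Species C, Species K, Species T, and Species Y — a synapomorphy uniting that clade.
Only Species C, Species K, and Species T show the derived state '1' for elongate rostrum, supporting them as a clade.
nectar spur: derived state '1' in Species C and Species K only — synapomorphy for {Species C, Species K}.
Most parsimonious ingroup topology: ((((Species C,Species K),Species T),Species Y),Species L).
Changes per character on this tree: prehensile tail: 1; elongate rostrum: 1; nectar spur: 1.
Total = 3.

3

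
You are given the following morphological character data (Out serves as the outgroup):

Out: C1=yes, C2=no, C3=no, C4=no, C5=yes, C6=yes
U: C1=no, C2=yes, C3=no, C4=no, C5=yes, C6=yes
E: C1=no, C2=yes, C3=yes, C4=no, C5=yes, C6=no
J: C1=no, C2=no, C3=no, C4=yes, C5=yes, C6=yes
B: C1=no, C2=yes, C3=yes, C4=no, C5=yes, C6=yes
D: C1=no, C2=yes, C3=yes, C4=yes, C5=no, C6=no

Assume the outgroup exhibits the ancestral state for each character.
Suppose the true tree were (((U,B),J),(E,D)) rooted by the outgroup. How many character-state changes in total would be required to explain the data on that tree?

9

Map each character onto (((U,B),J),(E,D)) (rooted by Out) and count the minimum state changes it requires (Fitch parsimony):
C1: 1; C2: 2; C3: 2; C4: 2; C5: 1; C6: 1.
Total tree length = 9.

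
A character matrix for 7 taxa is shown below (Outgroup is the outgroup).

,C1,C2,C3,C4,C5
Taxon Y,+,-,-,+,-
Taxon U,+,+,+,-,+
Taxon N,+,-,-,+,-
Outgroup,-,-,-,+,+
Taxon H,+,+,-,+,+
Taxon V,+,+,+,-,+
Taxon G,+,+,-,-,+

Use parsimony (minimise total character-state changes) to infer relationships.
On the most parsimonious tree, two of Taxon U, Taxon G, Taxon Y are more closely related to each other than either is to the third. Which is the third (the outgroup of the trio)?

Taxon Y

Character polarity is set by the outgroup: the derived state is whichever differs from the outgroup's state, so for C4, C5 the derived state is '-', and for the remaining characters it is '+'.
C1 (derived state '+') is shared by all ingroup taxa — unites the whole ingroup.
C2 (derived state '+') is shared by Taxon G, Taxon H, Taxon U, and Taxon V — a synapomorphy uniting that clade.
C3: derived state '+' in Taxon U and Taxon V only — synapomorphy for {Taxon U, Taxon V}.
C4: derived state '-' in Taxon G, Taxon U, and Taxon V only — synapomorphy for {Taxon G, Taxon U, Taxon V}.
Only Taxon N and Taxon Y show the derived state '-' for C5, supporting them as a clade.
Most parsimonious ingroup topology: ((((Taxon V,Taxon U),Taxon G),Taxon H),(Taxon N,Taxon Y)).
Taxon U and Taxon G share a more recent common ancestor with each other than either does with Taxon Y, so Taxon Y is the least closely related of the three.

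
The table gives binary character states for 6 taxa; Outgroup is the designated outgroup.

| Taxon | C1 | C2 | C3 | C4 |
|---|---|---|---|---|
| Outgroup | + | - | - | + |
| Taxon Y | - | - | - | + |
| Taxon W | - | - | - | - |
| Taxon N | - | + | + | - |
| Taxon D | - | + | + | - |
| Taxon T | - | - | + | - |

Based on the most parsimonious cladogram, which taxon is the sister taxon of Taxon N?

Taxon D

Character polarity is set by the outgroup: the derived state is whichever differs from the outgroup's state, so for C1, C4 the derived state is '-', and for the remaining characters it is '+'.
All ingroup taxa share the derived state '-' for C1; it defines the ingroup but does not resolve relationships within it.
C2 (derived state '+') is shared by Taxon D and Taxon N — a synapomorphy uniting that clade.
C3 (derived state '+') is shared by Taxon D, Taxon N, and Taxon T — a synapomorphy uniting that clade.
C4 (derived state '-') is shared by Taxon D, Taxon N, Taxon T, and Taxon W — a synapomorphy uniting that clade.
Most parsimonious ingroup topology: (Taxon Y,(Taxon W,((Taxon N,Taxon D),Taxon T))).
Taxon N and Taxon D form a cherry on this tree, so they are sister taxa.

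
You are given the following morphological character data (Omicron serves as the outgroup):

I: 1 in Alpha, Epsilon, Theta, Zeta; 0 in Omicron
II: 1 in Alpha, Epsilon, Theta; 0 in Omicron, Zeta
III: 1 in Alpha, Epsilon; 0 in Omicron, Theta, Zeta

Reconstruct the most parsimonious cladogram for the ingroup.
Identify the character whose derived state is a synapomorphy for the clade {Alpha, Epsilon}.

III

The outgroup has state '0' for every character, so '1' is the derived state throughout.
I (derived state '1') is shared by all ingroup taxa — unites the whole ingroup.
II: derived state '1' in Alpha, Epsilon, and Theta only — synapomorphy for {Alpha, Epsilon, Theta}.
Only Alpha and Epsilon show the derived state '1' for III, supporting them as a clade.
Most parsimonious ingroup topology: (((Alpha,Epsilon),Theta),Zeta).
The clade {Alpha, Epsilon} is supported by III: its derived state '1' occurs in exactly those taxa and in no other taxon (including the outgroup).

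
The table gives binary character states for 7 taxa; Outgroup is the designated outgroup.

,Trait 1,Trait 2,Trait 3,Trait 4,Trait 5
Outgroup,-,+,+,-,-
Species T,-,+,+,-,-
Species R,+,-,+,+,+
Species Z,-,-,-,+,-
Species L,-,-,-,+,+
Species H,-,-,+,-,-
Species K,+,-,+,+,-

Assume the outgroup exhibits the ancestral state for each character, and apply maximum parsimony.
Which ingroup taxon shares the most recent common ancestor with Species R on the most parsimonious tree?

Species K

Character polarity is set by the outgroup: the derived state is whichever differs from the outgroup's state, so for Trait 2, Trait 3 the derived state is '-', and for the remaining characters it is '+'.
Trait 1: derived state '+' in Species K and Species R only — synapomorphy for {Species K, Species R}.
Trait 2: derived state '-' in Species H, Species K, Species L, Species R, and Species Z only — synapomorphy for {Species H, Species K, Species L, Species R, Species Z}.
Trait 3: derived state '-' in Species L and Species Z only — synapomorphy for {Species L, Species Z}.
Trait 4: derived state '+' in Species K, Species L, Species R, and Species Z only — synapomorphy for {Species K, Species L, Species R, Species Z}.
Trait 5 (state '+') occurs in Species L and Species R but conflicts with the nesting implied by the other characters — most parsimoniously interpreted as homoplasy.
Most parsimonious ingroup topology: (Species T,(((Species R,Species K),(Species Z,Species L)),Species H)).
Species R and Species K form a cherry on this tree, so they are sister taxa.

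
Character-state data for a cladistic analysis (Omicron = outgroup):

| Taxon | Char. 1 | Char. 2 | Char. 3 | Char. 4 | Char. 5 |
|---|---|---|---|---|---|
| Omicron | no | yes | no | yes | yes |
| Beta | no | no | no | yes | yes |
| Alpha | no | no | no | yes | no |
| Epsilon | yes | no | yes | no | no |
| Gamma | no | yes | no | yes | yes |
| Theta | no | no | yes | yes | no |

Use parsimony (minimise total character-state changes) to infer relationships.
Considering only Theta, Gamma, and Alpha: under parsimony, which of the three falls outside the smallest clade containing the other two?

Gamma

Character polarity is set by the outgroup: the derived state is whichever differs from the outgroup's state, so for Char. 2, Char. 4, Char. 5 the derived state is 'no', and for the remaining characters it is 'yes'.
Char. 1 (derived state 'yes') is unique to Epsilon (autapomorphy; uninformative for grouping).
Only Alpha, Beta, Epsilon, and Theta show the derived state 'no' for Char. 2, supporting them as a clade.
Char. 3: derived state 'yes' in Epsilon and Theta only — synapomorphy for {Epsilon, Theta}.
Char. 4 (derived state 'no') is unique to Epsilon (autapomorphy; uninformative for grouping).
Char. 5 (derived state 'no') is shared by Alpha, Epsilon, and Theta — a synapomorphy uniting that clade.
Most parsimonious ingroup topology: ((Beta,(Alpha,(Epsilon,Theta))),Gamma).
Alpha and Theta share a more recent common ancestor with each other than either does with Gamma, so Gamma is the least closely related of the three.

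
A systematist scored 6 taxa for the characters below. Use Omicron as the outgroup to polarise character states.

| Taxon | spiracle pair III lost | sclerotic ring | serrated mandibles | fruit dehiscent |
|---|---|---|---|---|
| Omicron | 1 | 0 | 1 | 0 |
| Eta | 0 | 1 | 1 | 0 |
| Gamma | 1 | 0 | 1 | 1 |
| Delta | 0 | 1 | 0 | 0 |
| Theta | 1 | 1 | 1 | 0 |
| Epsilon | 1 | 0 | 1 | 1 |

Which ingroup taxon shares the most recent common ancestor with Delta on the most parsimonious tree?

Character polarity is set by the outgroup: the derived state is whichever differs from the outgroup's state, so for spiracle pair III lost, serrated mandibles the derived state is '0', and for the remaining characters it is '1'.
Only Delta and Eta show the derived state '0' for spiracle pair III lost, supporting them as a clade.
sclerotic ring: derived state '1' in Delta, Eta, and Theta only — synapomorphy for {Delta, Eta, Theta}.
serrated mandibles (derived state '0') is unique to Delta (autapomorphy; uninformative for grouping).
Only Epsilon and Gamma show the derived state '1' for fruit dehiscent, supporting them as a clade.
Most parsimonious ingroup topology: (((Eta,Delta),Theta),(Gamma,Epsilon)).
Delta and Eta form a cherry on this tree, so they are sister taxa.

Eta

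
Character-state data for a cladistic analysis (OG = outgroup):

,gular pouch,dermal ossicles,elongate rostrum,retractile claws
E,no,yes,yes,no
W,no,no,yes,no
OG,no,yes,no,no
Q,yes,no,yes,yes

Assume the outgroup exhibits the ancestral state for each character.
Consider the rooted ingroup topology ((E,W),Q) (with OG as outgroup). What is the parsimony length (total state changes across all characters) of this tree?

Map each character onto ((E,W),Q) (rooted by OG) and count the minimum state changes it requires (Fitch parsimony):
gular pouch: 1; dermal ossicles: 2; elongate rostrum: 1; retractile claws: 1.
Total tree length = 5.

5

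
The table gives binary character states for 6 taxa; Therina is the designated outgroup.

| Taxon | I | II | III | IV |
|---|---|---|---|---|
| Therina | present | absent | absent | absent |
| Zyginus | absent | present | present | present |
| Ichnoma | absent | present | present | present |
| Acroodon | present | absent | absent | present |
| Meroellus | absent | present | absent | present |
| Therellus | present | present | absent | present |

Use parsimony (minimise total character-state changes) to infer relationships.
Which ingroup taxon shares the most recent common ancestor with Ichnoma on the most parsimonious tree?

Zyginus

Character polarity is set by the outgroup: the derived state is whichever differs from the outgroup's state, so for I the derived state is 'absent', and for the remaining characters it is 'present'.
I: derived state 'absent' in Ichnoma, Meroellus, and Zyginus only — synapomorphy for {Ichnoma, Meroellus, Zyginus}.
II (derived state 'present') is shared by Ichnoma, Meroellus, Therellus, and Zyginus — a synapomorphy uniting that clade.
Only Ichnoma and Zyginus show the derived state 'present' for III, supporting them as a clade.
IV (derived state 'present') is shared by all ingroup taxa — unites the whole ingroup.
Most parsimonious ingroup topology: ((((Zyginus,Ichnoma),Meroellus),Therellus),Acroodon).
Ichnoma and Zyginus form a cherry on this tree, so they are sister taxa.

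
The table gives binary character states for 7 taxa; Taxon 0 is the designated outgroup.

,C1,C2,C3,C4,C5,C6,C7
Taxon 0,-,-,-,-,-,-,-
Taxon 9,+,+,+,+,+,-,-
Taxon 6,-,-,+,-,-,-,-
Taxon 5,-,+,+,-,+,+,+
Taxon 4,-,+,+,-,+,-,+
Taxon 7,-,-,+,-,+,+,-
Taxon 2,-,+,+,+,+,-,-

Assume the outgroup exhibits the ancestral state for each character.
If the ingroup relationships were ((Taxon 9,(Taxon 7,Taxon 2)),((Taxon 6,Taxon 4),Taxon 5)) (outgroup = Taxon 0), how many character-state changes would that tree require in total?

13

Map each character onto ((Taxon 9,(Taxon 7,Taxon 2)),((Taxon 6,Taxon 4),Taxon 5)) (rooted by Taxon 0) and count the minimum state changes it requires (Fitch parsimony):
C1: 1; C2: 3; C3: 1; C4: 2; C5: 2; C6: 2; C7: 2.
Total tree length = 13.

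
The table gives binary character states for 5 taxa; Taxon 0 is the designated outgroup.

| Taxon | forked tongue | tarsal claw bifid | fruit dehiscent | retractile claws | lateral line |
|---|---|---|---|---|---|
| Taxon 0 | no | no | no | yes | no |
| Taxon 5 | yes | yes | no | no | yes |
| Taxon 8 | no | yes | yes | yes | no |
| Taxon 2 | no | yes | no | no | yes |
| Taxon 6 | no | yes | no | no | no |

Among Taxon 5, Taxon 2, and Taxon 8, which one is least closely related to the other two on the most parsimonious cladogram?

Character polarity is set by the outgroup: the derived state is whichever differs from the outgroup's state, so for retractile claws the derived state is 'no', and for the remaining characters it is 'yes'.
forked tongue: derived state 'yes' in Taxon 5 only — an autapomorphy, so it tells us nothing about relationships among taxa.
All ingroup taxa share the derived state 'yes' for tarsal claw bifid; it defines the ingroup but does not resolve relationships within it.
fruit dehiscent: derived state 'yes' in Taxon 8 only — an autapomorphy, so it tells us nothing about relationships among taxa.
retractile claws (derived state 'no') is shared by Taxon 2, Taxon 5, and Taxon 6 — a synapomorphy uniting that clade.
lateral line (derived state 'yes') is shared by Taxon 2 and Taxon 5 — a synapomorphy uniting that clade.
Most parsimonious ingroup topology: (((Taxon 5,Taxon 2),Taxon 6),Taxon 8).
Taxon 2 and Taxon 5 share a more recent common ancestor with each other than either does with Taxon 8, so Taxon 8 is the least closely related of the three.

Taxon 8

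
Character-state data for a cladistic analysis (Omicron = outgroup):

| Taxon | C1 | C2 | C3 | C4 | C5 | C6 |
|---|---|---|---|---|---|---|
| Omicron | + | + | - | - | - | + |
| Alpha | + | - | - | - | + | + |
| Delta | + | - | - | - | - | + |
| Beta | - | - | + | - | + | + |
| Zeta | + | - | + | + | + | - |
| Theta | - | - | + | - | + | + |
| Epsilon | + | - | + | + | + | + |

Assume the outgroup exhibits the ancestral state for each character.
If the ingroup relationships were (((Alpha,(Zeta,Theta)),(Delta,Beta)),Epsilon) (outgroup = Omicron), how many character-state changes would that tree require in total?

Map each character onto (((Alpha,(Zeta,Theta)),(Delta,Beta)),Epsilon) (rooted by Omicron) and count the minimum state changes it requires (Fitch parsimony):
C1: 2; C2: 1; C3: 3; C4: 2; C5: 2; C6: 1.
Total tree length = 11.

11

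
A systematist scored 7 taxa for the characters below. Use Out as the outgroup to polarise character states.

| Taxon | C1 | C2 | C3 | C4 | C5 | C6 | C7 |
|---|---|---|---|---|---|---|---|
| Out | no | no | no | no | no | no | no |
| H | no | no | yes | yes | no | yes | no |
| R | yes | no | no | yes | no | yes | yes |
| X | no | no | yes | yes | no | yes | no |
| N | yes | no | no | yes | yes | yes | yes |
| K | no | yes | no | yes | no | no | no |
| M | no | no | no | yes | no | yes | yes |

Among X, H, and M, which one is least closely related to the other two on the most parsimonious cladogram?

The outgroup has state 'no' for every character, so 'yes' is the derived state throughout.
C1: derived state 'yes' in N and R only — synapomorphy for {N, R}.
C2: derived state 'yes' in K only — an autapomorphy, so it tells us nothing about relationships among taxa.
C3: derived state 'yes' in H and X only — synapomorphy for {H, X}.
All ingroup taxa share the derived state 'yes' for C4; it defines the ingroup but does not resolve relationships within it.
C5: derived state 'yes' in N only — an autapomorphy, so it tells us nothing about relationships among taxa.
C6 (derived state 'yes') is shared by H, M, N, R, and X — a synapomorphy uniting that clade.
Only M, N, and R show the derived state 'yes' for C7, supporting them as a clade.
Most parsimonious ingroup topology: (((H,X),((R,N),M)),K).
X and H share a more recent common ancestor with each other than either does with M, so M is the least closely related of the three.

M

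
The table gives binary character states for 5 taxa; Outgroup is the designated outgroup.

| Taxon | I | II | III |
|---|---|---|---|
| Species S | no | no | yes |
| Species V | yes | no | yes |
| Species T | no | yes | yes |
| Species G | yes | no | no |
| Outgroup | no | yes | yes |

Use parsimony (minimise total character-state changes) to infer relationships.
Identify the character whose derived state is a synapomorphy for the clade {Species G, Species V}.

Character polarity is set by the outgroup: the derived state is whichever differs from the outgroup's state, so for II, III the derived state is 'no', and for the remaining characters it is 'yes'.
I: derived state 'yes' in Species G and Species V only — synapomorphy for {Species G, Species V}.
Only Species G, Species S, and Species V show the derived state 'no' for II, supporting them as a clade.
III (derived state 'no') is unique to Species G (autapomorphy; uninformative for grouping).
Most parsimonious ingroup topology: (((Species V,Species G),Species S),Species T).
The clade {Species G, Species V} is supported by I: its derived state 'yes' occurs in exactly those taxa and in no other taxon (including the outgroup).

I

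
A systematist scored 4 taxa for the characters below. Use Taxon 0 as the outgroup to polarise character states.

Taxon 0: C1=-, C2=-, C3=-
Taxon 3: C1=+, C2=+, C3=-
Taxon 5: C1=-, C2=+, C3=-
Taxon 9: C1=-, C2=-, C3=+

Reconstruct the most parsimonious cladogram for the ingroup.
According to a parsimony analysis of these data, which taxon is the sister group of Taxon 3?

The outgroup has state '-' for every character, so '+' is the derived state throughout.
C1 (derived state '+') is unique to Taxon 3 (autapomorphy; uninformative for grouping).
Only Taxon 3 and Taxon 5 show the derived state '+' for C2, supporting them as a clade.
C3: derived state '+' in Taxon 9 only — an autapomorphy, so it tells us nothing about relationships among taxa.
Most parsimonious ingroup topology: ((Taxon 3,Taxon 5),Taxon 9).
Taxon 3 and Taxon 5 form a cherry on this tree, so they are sister taxa.

Taxon 5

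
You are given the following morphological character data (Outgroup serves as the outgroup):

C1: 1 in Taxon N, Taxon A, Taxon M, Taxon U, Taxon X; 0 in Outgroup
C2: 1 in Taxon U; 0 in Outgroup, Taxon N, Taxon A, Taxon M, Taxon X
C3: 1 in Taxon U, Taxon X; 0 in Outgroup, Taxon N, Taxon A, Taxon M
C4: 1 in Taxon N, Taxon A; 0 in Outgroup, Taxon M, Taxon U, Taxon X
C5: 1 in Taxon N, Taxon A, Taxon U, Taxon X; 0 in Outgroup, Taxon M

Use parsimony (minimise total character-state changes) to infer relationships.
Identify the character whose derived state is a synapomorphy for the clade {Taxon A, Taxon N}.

The outgroup has state '0' for every character, so '1' is the derived state throughout.
All ingroup taxa share the derived state '1' for C1; it defines the ingroup but does not resolve relationships within it.
C2: derived state '1' in Taxon U only — an autapomorphy, so it tells us nothing about relationships among taxa.
C3: derived state '1' in Taxon U and Taxon X only — synapomorphy for {Taxon U, Taxon X}.
C4 (derived state '1') is shared by Taxon A and Taxon N — a synapomorphy uniting that clade.
Only Taxon A, Taxon N, Taxon U, and Taxon X show the derived state '1' for C5, supporting them as a clade.
Most parsimonious ingroup topology: (((Taxon N,Taxon A),(Taxon U,Taxon X)),Taxon M).
The clade {Taxon A, Taxon N} is supported by C4: its derived state '1' occurs in exactly those taxa and in no other taxon (including the outgroup).

C4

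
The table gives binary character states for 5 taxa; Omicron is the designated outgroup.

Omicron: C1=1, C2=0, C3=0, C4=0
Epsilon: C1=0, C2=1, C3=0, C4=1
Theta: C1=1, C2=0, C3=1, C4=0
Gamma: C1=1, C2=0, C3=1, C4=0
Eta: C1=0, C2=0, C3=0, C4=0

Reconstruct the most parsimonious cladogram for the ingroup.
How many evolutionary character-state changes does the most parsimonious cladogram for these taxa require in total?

Character polarity is set by the outgroup: the derived state is whichever differs from the outgroup's state, so for C1 the derived state is '0', and for the remaining characters it is '1'.
C1 (derived state '0') is shared by Epsilon and Eta — a synapomorphy uniting that clade.
C2 (derived state '1') is unique to Epsilon (autapomorphy; uninformative for grouping).
C3: derived state '1' in Gamma and Theta only — synapomorphy for {Gamma, Theta}.
C4 (derived state '1') is unique to Epsilon (autapomorphy; uninformative for grouping).
Most parsimonious ingroup topology: ((Epsilon,Eta),(Theta,Gamma)).
Changes per character on this tree: C1: 1; C2: 1; C3: 1; C4: 1.
Total = 4.

4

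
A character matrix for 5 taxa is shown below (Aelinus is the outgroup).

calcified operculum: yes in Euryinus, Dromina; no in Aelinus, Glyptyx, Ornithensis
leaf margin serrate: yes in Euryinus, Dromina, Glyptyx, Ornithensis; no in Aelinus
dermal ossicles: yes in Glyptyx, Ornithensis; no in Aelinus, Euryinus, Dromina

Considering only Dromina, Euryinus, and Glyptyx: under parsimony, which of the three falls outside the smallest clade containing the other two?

The outgroup has state 'no' for every character, so 'yes' is the derived state throughout.
calcified operculum: derived state 'yes' in Dromina and Euryinus only — synapomorphy for {Dromina, Euryinus}.
leaf margin serrate (derived state 'yes') is shared by all ingroup taxa — unites the whole ingroup.
Only Glyptyx and Ornithensis show the derived state 'yes' for dermal ossicles, supporting them as a clade.
Most parsimonious ingroup topology: ((Euryinus,Dromina),(Glyptyx,Ornithensis)).
Euryinus and Dromina share a more recent common ancestor with each other than either does with Glyptyx, so Glyptyx is the least closely related of the three.

Glyptyx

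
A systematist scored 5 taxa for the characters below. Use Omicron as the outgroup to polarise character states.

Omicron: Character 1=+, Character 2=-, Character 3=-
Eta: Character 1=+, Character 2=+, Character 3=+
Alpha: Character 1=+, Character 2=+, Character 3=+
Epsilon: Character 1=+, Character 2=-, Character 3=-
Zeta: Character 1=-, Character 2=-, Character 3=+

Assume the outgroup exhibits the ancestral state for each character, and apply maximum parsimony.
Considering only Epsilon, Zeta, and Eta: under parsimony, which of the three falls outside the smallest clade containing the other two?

Character polarity is set by the outgroup: the derived state is whichever differs from the outgroup's state, so for Character 1 the derived state is '-', and for the remaining characters it is '+'.
Character 1: derived state '-' in Zeta only — an autapomorphy, so it tells us nothing about relationships among taxa.
Only Alpha and Eta show the derived state '+' for Character 2, supporting them as a clade.
Character 3 (derived state '+') is shared by Alpha, Eta, and Zeta — a synapomorphy uniting that clade.
Most parsimonious ingroup topology: (((Eta,Alpha),Zeta),Epsilon).
Zeta and Eta share a more recent common ancestor with each other than either does with Epsilon, so Epsilon is the least closely related of the three.

Epsilon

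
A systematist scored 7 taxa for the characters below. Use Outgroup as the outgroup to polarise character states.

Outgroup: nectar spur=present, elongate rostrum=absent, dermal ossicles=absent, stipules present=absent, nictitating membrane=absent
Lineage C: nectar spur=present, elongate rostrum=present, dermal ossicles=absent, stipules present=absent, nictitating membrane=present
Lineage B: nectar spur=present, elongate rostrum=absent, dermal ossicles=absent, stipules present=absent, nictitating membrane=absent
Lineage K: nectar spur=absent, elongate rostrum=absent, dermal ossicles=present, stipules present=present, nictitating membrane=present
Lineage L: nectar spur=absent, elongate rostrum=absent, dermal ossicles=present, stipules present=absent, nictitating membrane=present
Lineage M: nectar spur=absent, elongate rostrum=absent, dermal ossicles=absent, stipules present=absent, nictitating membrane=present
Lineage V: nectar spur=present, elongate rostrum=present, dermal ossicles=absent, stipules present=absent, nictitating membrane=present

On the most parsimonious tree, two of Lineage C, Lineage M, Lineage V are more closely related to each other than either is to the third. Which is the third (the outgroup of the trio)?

Character polarity is set by the outgroup: the derived state is whichever differs from the outgroup's state, so for nectar spur the derived state is 'absent', and for the remaining characters it is 'present'.
nectar spur: derived state 'absent' in Lineage K, Lineage L, and Lineage M only — synapomorphy for {Lineage K, Lineage L, Lineage M}.
Only Lineage C and Lineage V show the derived state 'present' for elongate rostrum, supporting them as a clade.
Only Lineage K and Lineage L show the derived state 'present' for dermal ossicles, supporting them as a clade.
stipules present (derived state 'present') is unique to Lineage K (autapomorphy; uninformative for grouping).
nictitating membrane: derived state 'present' in Lineage C, Lineage K, Lineage L, Lineage M, and Lineage V only — synapomorphy for {Lineage C, Lineage K, Lineage L, Lineage M, Lineage V}.
Most parsimonious ingroup topology: (((Lineage C,Lineage V),((Lineage K,Lineage L),Lineage M)),Lineage B).
Lineage V and Lineage C share a more recent common ancestor with each other than either does with Lineage M, so Lineage M is the least closely related of the three.

Lineage M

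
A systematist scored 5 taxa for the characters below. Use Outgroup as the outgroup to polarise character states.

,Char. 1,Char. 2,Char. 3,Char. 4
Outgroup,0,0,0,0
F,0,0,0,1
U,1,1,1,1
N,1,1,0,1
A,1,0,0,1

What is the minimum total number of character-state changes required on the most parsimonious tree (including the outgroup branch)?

4

The outgroup has state '0' for every character, so '1' is the derived state throughout.
Char. 1 (derived state '1') is shared by A, N, and U — a synapomorphy uniting that clade.
Char. 2 (derived state '1') is shared by N and U — a synapomorphy uniting that clade.
Char. 3: derived state '1' in U only — an autapomorphy, so it tells us nothing about relationships among taxa.
All ingroup taxa share the derived state '1' for Char. 4; it defines the ingroup but does not resolve relationships within it.
Most parsimonious ingroup topology: (F,((U,N),A)).
Changes per character on this tree: Char. 1: 1; Char. 2: 1; Char. 3: 1; Char. 4: 1.
Total = 4.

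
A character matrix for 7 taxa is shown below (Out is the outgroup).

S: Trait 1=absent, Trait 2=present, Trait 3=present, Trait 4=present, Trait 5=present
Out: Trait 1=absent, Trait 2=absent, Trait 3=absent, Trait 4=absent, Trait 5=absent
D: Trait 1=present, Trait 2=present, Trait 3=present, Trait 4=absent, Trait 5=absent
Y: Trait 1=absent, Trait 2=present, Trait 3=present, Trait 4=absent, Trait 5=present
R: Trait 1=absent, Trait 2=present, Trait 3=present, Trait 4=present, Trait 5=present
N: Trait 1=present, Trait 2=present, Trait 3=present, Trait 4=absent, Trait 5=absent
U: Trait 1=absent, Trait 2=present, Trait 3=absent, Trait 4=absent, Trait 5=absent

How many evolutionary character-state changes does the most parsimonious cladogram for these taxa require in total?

The outgroup has state 'absent' for every character, so 'present' is the derived state throughout.
Only D and N show the derived state 'present' for Trait 1, supporting them as a clade.
Trait 2 (derived state 'present') is shared by all ingroup taxa — unites the whole ingroup.
Trait 3 (derived state 'present') is shared by D, N, R, S, and Y — a synapomorphy uniting that clade.
Trait 4: derived state 'present' in R and S only — synapomorphy for {R, S}.
Trait 5 (derived state 'present') is shared by R, S, and Y — a synapomorphy uniting that clade.
Most parsimonious ingroup topology: ((((R,S),Y),(N,D)),U).
Changes per character on this tree: Trait 1: 1; Trait 2: 1; Trait 3: 1; Trait 4: 1; Trait 5: 1.
Total = 5.

5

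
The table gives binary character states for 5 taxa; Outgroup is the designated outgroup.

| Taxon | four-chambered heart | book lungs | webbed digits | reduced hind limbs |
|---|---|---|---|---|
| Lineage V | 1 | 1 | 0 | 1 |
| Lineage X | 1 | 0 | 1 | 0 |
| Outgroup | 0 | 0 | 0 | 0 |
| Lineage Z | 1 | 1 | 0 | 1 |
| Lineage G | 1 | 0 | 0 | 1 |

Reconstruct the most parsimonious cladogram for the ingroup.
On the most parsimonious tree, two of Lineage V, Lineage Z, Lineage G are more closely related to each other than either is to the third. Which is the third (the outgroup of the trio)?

The outgroup has state '0' for every character, so '1' is the derived state throughout.
four-chambered heart (derived state '1') is shared by all ingroup taxa — unites the whole ingroup.
book lungs (derived state '1') is shared by Lineage V and Lineage Z — a synapomorphy uniting that clade.
webbed digits (derived state '1') is unique to Lineage X (autapomorphy; uninformative for grouping).
reduced hind limbs: derived state '1' in Lineage G, Lineage V, and Lineage Z only — synapomorphy for {Lineage G, Lineage V, Lineage Z}.
Most parsimonious ingroup topology: (((Lineage V,Lineage Z),Lineage G),Lineage X).
Lineage V and Lineage Z share a more recent common ancestor with each other than either does with Lineage G, so Lineage G is the least closely related of the three.

Lineage G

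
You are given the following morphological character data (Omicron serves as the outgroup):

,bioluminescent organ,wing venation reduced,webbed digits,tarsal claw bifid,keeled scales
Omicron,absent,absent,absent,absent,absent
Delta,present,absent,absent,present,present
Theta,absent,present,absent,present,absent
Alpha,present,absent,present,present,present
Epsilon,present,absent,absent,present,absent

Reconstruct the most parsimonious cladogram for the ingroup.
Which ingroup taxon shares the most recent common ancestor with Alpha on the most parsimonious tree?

Delta

The outgroup has state 'absent' for every character, so 'present' is the derived state throughout.
Only Alpha, Delta, and Epsilon show the derived state 'present' for bioluminescent organ, supporting them as a clade.
wing venation reduced: derived state 'present' in Theta only — an autapomorphy, so it tells us nothing about relationships among taxa.
webbed digits (derived state 'present') is unique to Alpha (autapomorphy; uninformative for grouping).
tarsal claw bifid (derived state 'present') is shared by all ingroup taxa — unites the whole ingroup.
keeled scales (derived state 'present') is shared by Alpha and Delta — a synapomorphy uniting that clade.
Most parsimonious ingroup topology: (((Delta,Alpha),Epsilon),Theta).
Alpha and Delta form a cherry on this tree, so they are sister taxa.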